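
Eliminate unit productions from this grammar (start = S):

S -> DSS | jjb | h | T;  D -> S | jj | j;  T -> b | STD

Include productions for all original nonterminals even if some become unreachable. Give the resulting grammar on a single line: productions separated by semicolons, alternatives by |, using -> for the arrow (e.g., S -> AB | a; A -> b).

Unit productions: D->S, S->T.
Unit pairs (A ⇒* B via units): (D,S), (D,T), (S,T).
S: inherits non-unit rules of {S, T} → DSS | STD | b | h | jjb.
D: inherits non-unit rules of {D, S, T} → DSS | STD | b | h | j | jj | jjb.
T: inherits non-unit rules of {T} → STD | b.

S -> b | h | DSS | STD | jjb; D -> b | h | j | jj | DSS | STD | jjb; T -> b | STD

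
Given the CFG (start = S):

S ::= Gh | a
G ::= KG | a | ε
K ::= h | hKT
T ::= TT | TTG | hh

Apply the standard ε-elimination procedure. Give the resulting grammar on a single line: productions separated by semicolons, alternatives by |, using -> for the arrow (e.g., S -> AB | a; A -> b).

S -> a | h | Gh; G -> K | a | KG; K -> h | hKT; T -> TT | hh | TTG

Nullable set: {G}.
S -> Gh: G nullable, giving Gh | h.
Drop G -> ε.
G -> KG: G nullable, giving K | KG.
T -> TTG: G nullable, giving TT | TTG.
Unchanged (no nullable symbols): S -> a; G -> a; K -> h; K -> hKT; T -> TT; T -> hh.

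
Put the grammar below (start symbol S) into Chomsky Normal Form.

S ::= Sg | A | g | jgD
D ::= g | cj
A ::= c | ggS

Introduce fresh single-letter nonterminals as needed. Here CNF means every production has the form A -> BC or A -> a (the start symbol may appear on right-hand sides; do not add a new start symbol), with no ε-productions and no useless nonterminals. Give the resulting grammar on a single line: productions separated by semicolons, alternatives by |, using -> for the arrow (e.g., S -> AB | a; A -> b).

S -> c | g | BG | EH | SB; B -> g; C -> c; D -> g | CE; E -> j; G -> BS; H -> BD

No ε-productions.
After unit-elimination: S -> c | g | Sg | ggS | jgD; A -> c | ggS; D -> g | cj.
TERM: introduce C -> c, B -> g, E -> j and substitute in every rule of length ≥2.
BIN: A -> BBS becomes A -> BF, F -> BS; S -> BBS becomes S -> BG, G -> BS; S -> EBD becomes S -> EH, H -> BD.
Drop unreachable/unproductive: A.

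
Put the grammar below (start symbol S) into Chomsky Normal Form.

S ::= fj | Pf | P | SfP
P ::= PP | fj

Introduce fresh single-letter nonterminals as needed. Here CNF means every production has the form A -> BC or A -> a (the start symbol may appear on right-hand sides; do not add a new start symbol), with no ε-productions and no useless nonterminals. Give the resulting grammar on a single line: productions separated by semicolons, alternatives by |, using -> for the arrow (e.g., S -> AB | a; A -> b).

No ε-productions.
After unit-elimination: S -> PP | Pf | fj | SfP; P -> PP | fj.
TERM: introduce A -> f, B -> j and substitute in every rule of length ≥2.
BIN: S -> SAP becomes S -> SC, C -> AP.

S -> AB | PA | PP | SC; A -> f; B -> j; C -> AP; P -> AB | PP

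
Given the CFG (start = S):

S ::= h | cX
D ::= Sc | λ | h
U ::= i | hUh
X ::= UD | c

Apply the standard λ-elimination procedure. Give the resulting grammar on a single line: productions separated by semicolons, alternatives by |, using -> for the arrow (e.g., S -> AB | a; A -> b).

Nullable set: {D}.
Drop D -> λ.
X -> UD: D nullable, giving U | UD.
Unchanged (no nullable symbols): S -> cX; S -> h; D -> Sc; D -> h; U -> hUh; U -> i; X -> c.

S -> h | cX; D -> h | Sc; U -> i | hUh; X -> U | c | UD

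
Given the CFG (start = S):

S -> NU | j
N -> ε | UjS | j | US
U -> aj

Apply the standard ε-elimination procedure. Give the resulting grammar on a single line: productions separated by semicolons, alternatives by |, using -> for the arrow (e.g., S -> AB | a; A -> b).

S -> U | j | NU; N -> j | US | UjS; U -> aj

Nullable set: {N}.
S -> NU: N nullable, giving NU | U.
Drop N -> ε.
Unchanged (no nullable symbols): S -> j; N -> US; N -> UjS; N -> j; U -> aj.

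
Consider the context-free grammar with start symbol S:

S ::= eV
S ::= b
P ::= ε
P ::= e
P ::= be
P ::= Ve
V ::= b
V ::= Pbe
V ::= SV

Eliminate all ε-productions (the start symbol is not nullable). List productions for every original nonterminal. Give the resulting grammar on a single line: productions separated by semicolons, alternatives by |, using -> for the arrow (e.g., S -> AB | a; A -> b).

Nullable set: {P}.
Drop P -> ε.
V -> Pbe: P nullable, giving Pbe | be.
Unchanged (no nullable symbols): S -> b; S -> eV; P -> Ve; P -> be; P -> e; V -> SV; V -> b.

S -> b | eV; P -> e | Ve | be; V -> b | SV | be | Pbe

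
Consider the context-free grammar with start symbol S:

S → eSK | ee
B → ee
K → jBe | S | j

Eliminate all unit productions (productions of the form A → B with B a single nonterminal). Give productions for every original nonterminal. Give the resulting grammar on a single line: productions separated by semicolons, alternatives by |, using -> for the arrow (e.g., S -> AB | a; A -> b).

Unit productions: K->S.
Unit pairs (A ⇒* B via units): (K,S).
S: inherits non-unit rules of {S} → eSK | ee.
B: inherits non-unit rules of {B} → ee.
K: inherits non-unit rules of {K, S} → eSK | ee | j | jBe.

S -> ee | eSK; B -> ee; K -> j | ee | eSK | jBe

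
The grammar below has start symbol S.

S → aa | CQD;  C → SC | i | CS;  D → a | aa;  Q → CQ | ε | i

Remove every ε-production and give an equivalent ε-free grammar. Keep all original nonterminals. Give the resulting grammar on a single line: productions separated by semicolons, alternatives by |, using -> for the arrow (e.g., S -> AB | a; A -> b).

Nullable set: {Q}.
S -> CQD: Q nullable, giving CD | CQD.
Drop Q -> ε.
Q -> CQ: Q nullable, giving C | CQ.
Unchanged (no nullable symbols): S -> aa; C -> CS; C -> SC; C -> i; D -> a; D -> aa; Q -> i.

S -> CD | aa | CQD; C -> i | CS | SC; D -> a | aa; Q -> C | i | CQ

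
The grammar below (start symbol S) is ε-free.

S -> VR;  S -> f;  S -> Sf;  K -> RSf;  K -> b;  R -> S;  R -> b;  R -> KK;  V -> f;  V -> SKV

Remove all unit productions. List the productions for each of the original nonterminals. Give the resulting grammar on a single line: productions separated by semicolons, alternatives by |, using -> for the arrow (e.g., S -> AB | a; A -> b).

Unit productions: R->S.
Unit pairs (A ⇒* B via units): (R,S).
S: inherits non-unit rules of {S} → Sf | VR | f.
K: inherits non-unit rules of {K} → RSf | b.
R: inherits non-unit rules of {R, S} → KK | Sf | VR | b | f.
V: inherits non-unit rules of {V} → SKV | f.

S -> f | Sf | VR; K -> b | RSf; R -> b | f | KK | Sf | VR; V -> f | SKV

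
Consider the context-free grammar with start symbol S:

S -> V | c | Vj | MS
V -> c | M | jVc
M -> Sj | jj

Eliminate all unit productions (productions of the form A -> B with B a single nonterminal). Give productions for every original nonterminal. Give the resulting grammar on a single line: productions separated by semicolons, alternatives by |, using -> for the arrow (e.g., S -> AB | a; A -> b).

S -> c | MS | Sj | Vj | jj | jVc; M -> Sj | jj; V -> c | Sj | jj | jVc

Unit productions: S->V, V->M.
Unit pairs (A ⇒* B via units): (S,M), (S,V), (V,M).
S: inherits non-unit rules of {M, S, V} → MS | Sj | Vj | c | jVc | jj.
M: inherits non-unit rules of {M} → Sj | jj.
V: inherits non-unit rules of {M, V} → Sj | c | jVc | jj.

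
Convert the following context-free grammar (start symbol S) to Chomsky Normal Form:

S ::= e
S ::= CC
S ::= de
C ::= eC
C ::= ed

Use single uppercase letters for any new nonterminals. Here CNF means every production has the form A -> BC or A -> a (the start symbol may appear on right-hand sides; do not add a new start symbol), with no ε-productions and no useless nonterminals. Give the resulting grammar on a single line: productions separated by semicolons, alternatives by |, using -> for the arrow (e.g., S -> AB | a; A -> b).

S -> e | BA | CC; A -> e; B -> d; C -> AB | AC

No ε-productions.
No unit productions to eliminate.
TERM: introduce B -> d, A -> e and substitute in every rule of length ≥2.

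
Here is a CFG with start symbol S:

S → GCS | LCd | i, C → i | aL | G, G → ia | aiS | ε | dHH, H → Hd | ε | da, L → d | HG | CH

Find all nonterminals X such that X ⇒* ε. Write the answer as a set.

{C, G, H, L}

Directly nullable (have an ε-rule): {G, H}.
C is nullable via C -> G (every symbol on the right is already known nullable).
L is nullable via L -> CH (every symbol on the right is already known nullable).
Not nullable: S — each has a terminal in every rule's right-hand side or depends on a non-nullable symbol.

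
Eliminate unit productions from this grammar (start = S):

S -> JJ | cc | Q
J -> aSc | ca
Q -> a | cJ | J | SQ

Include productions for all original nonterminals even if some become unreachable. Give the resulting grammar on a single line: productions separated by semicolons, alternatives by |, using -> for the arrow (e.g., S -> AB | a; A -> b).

Unit productions: Q->J, S->Q.
Unit pairs (A ⇒* B via units): (Q,J), (S,J), (S,Q).
S: inherits non-unit rules of {J, Q, S} → JJ | SQ | a | aSc | cJ | ca | cc.
J: inherits non-unit rules of {J} → aSc | ca.
Q: inherits non-unit rules of {J, Q} → SQ | a | aSc | cJ | ca.

S -> a | JJ | SQ | cJ | ca | cc | aSc; J -> ca | aSc; Q -> a | SQ | cJ | ca | aSc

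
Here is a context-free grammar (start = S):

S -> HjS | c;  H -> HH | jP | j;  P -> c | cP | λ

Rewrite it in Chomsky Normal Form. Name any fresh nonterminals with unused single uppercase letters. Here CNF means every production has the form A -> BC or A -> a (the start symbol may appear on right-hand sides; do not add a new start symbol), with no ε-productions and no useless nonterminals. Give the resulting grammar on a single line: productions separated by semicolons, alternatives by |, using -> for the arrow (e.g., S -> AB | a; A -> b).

Nullable: {P}; after ε-elimination: S -> c | HjS; H -> j | HH | jP; P -> c | cP.
No unit productions to eliminate.
TERM: introduce B -> c, A -> j and substitute in every rule of length ≥2.
BIN: S -> HAS becomes S -> HC, C -> AS.

S -> c | HC; A -> j; B -> c; C -> AS; H -> j | AP | HH; P -> c | BP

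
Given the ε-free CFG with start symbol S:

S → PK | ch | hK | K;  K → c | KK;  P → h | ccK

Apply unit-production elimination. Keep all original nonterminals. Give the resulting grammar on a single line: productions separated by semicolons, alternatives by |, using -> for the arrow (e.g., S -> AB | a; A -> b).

Unit productions: S->K.
Unit pairs (A ⇒* B via units): (S,K).
S: inherits non-unit rules of {K, S} → KK | PK | c | ch | hK.
K: inherits non-unit rules of {K} → KK | c.
P: inherits non-unit rules of {P} → ccK | h.

S -> c | KK | PK | ch | hK; K -> c | KK; P -> h | ccK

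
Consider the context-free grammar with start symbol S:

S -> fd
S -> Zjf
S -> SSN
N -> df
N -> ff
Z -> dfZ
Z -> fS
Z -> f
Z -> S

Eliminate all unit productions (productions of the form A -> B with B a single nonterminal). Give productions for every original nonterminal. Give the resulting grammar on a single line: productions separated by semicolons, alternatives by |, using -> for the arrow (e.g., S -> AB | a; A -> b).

Unit productions: Z->S.
Unit pairs (A ⇒* B via units): (Z,S).
S: inherits non-unit rules of {S} → SSN | Zjf | fd.
N: inherits non-unit rules of {N} → df | ff.
Z: inherits non-unit rules of {S, Z} → SSN | Zjf | dfZ | f | fS | fd.

S -> fd | SSN | Zjf; N -> df | ff; Z -> f | fS | fd | SSN | Zjf | dfZ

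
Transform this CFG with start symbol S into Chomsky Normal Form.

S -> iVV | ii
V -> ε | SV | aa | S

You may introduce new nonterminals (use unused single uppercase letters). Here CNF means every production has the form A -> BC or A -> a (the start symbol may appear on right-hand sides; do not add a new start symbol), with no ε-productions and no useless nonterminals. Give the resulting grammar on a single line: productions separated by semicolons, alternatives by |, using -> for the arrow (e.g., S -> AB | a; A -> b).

Nullable: {V}; after ε-elimination: S -> i | iV | ii | iVV; V -> S | SV | aa.
After unit-elimination: S -> i | iV | ii | iVV; V -> i | SV | aa | iV | ii | iVV.
TERM: introduce B -> a, A -> i and substitute in every rule of length ≥2.
BIN: S -> AVV becomes S -> AC, C -> VV; V -> AVV becomes V -> AD, D -> VV.

S -> i | AA | AC | AV; A -> i; B -> a; C -> VV; D -> VV; V -> i | AA | AD | AV | BB | SV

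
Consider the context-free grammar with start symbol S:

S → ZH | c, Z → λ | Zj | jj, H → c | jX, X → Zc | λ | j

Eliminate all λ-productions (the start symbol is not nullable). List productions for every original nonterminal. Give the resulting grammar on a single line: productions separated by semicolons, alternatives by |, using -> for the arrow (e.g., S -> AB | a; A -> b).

S -> H | c | ZH; H -> c | j | jX; X -> c | j | Zc; Z -> j | Zj | jj

Nullable set: {X, Z}.
S -> ZH: Z nullable, giving H | ZH.
H -> jX: X nullable, giving j | jX.
Drop X -> λ.
X -> Zc: Z nullable, giving Zc | c.
Drop Z -> λ.
Z -> Zj: Z nullable, giving Zj | j.
Unchanged (no nullable symbols): S -> c; H -> c; X -> j; Z -> jj.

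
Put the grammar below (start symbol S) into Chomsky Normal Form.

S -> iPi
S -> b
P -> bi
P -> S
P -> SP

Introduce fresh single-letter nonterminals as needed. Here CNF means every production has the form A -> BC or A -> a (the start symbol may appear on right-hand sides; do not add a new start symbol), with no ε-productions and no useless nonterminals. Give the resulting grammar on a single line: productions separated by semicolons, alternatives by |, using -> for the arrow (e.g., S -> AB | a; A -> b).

No ε-productions.
After unit-elimination: S -> b | iPi; P -> b | SP | bi | iPi.
TERM: introduce A -> b, B -> i and substitute in every rule of length ≥2.
BIN: P -> BPB becomes P -> BC, C -> PB; S -> BPB becomes S -> BD, D -> PB.

S -> b | BD; A -> b; B -> i; C -> PB; D -> PB; P -> b | AB | BC | SP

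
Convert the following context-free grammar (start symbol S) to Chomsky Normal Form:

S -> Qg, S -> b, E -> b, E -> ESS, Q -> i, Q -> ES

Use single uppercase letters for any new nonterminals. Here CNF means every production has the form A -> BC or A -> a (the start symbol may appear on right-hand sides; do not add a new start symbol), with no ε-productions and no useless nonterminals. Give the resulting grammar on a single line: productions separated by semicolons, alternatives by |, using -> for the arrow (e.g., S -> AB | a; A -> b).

S -> b | QA; A -> g; B -> SS; E -> b | EB; Q -> i | ES

No ε-productions.
No unit productions to eliminate.
TERM: introduce A -> g and substitute in every rule of length ≥2.
BIN: E -> ESS becomes E -> EB, B -> SS.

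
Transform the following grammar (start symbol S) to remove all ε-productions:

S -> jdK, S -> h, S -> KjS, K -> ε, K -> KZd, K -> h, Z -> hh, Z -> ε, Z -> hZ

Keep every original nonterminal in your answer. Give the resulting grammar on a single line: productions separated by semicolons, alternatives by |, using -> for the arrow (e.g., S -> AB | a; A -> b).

S -> h | jS | jd | KjS | jdK; K -> d | h | Kd | Zd | KZd; Z -> h | hZ | hh

Nullable set: {K, Z}.
S -> KjS: K nullable, giving KjS | jS.
S -> jdK: K nullable, giving jd | jdK.
Drop K -> ε.
K -> KZd: K, Z nullable, giving KZd | Kd | Zd | d.
Drop Z -> ε.
Z -> hZ: Z nullable, giving h | hZ.
Unchanged (no nullable symbols): S -> h; K -> h; Z -> hh.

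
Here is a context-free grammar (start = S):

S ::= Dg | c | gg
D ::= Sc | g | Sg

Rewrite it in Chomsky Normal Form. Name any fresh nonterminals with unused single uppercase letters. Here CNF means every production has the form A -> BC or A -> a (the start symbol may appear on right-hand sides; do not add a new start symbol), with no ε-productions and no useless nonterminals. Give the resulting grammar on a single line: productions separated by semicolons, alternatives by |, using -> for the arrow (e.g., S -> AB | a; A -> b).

S -> c | BB | DB; A -> c; B -> g; D -> g | SA | SB

No ε-productions.
No unit productions to eliminate.
TERM: introduce A -> c, B -> g and substitute in every rule of length ≥2.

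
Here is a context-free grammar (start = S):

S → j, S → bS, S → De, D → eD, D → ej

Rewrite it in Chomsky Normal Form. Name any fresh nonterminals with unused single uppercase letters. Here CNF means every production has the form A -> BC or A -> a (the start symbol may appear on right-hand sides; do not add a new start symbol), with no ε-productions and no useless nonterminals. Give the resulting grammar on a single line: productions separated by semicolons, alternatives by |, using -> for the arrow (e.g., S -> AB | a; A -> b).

No ε-productions.
No unit productions to eliminate.
TERM: introduce C -> b, A -> e, B -> j and substitute in every rule of length ≥2.

S -> j | CS | DA; A -> e; B -> j; C -> b; D -> AB | AD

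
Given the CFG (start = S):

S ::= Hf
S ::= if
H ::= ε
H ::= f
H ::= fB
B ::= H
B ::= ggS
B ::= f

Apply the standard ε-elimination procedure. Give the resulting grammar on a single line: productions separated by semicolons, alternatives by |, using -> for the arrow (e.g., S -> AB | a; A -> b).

Nullable set: {B, H}.
S -> Hf: H nullable, giving Hf | f.
B -> H: H nullable, giving H.
Drop H -> ε.
H -> fB: B nullable, giving f | fB.
Unchanged (no nullable symbols): S -> if; B -> f; B -> ggS; H -> f.

S -> f | Hf | if; B -> H | f | ggS; H -> f | fB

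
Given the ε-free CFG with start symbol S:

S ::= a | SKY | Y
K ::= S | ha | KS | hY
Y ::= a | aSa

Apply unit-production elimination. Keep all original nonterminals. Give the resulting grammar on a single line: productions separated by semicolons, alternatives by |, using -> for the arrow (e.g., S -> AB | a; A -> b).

S -> a | SKY | aSa; K -> a | KS | hY | ha | SKY | aSa; Y -> a | aSa

Unit productions: K->S, S->Y.
Unit pairs (A ⇒* B via units): (K,S), (K,Y), (S,Y).
S: inherits non-unit rules of {S, Y} → SKY | a | aSa.
K: inherits non-unit rules of {K, S, Y} → KS | SKY | a | aSa | hY | ha.
Y: inherits non-unit rules of {Y} → a | aSa.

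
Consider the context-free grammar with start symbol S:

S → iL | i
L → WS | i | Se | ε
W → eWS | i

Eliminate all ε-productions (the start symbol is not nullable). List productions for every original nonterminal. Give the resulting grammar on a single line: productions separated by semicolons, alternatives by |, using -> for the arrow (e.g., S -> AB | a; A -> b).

Nullable set: {L}.
S -> iL: L nullable, giving i | iL.
Drop L -> ε.
Unchanged (no nullable symbols): S -> i; L -> Se; L -> WS; L -> i; W -> eWS; W -> i.

S -> i | iL; L -> i | Se | WS; W -> i | eWS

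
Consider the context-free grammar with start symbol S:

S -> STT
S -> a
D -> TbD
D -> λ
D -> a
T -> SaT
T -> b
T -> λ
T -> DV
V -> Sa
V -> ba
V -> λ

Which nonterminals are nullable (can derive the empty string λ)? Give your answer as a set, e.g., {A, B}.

{D, T, V}

Directly nullable (have an ε-rule): {D, T, V}.
Not nullable: S — each has a terminal in every rule's right-hand side or depends on a non-nullable symbol.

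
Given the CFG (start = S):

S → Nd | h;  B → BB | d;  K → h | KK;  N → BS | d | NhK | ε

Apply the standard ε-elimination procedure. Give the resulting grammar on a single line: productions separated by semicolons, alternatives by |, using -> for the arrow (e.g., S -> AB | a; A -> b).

S -> d | h | Nd; B -> d | BB; K -> h | KK; N -> d | BS | hK | NhK

Nullable set: {N}.
S -> Nd: N nullable, giving Nd | d.
Drop N -> ε.
N -> NhK: N nullable, giving NhK | hK.
Unchanged (no nullable symbols): S -> h; B -> BB; B -> d; K -> KK; K -> h; N -> BS; N -> d.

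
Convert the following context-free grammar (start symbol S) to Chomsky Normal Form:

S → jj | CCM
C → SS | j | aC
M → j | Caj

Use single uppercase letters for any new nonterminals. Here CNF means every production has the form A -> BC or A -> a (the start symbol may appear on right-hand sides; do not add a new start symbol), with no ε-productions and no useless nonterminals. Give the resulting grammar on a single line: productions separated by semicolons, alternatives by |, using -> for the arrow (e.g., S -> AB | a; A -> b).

No ε-productions.
No unit productions to eliminate.
TERM: introduce A -> a, B -> j and substitute in every rule of length ≥2.
BIN: M -> CAB becomes M -> CD, D -> AB; S -> CCM becomes S -> CE, E -> CM.

S -> BB | CE; A -> a; B -> j; C -> j | AC | SS; D -> AB; E -> CM; M -> j | CD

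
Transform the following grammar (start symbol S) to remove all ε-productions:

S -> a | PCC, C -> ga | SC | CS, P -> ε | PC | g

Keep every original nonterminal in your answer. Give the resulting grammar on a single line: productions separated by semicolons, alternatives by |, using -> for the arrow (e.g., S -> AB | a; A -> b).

Nullable set: {P}.
S -> PCC: P nullable, giving CC | PCC.
Drop P -> ε.
P -> PC: P nullable, giving C | PC.
Unchanged (no nullable symbols): S -> a; C -> CS; C -> SC; C -> ga; P -> g.

S -> a | CC | PCC; C -> CS | SC | ga; P -> C | g | PC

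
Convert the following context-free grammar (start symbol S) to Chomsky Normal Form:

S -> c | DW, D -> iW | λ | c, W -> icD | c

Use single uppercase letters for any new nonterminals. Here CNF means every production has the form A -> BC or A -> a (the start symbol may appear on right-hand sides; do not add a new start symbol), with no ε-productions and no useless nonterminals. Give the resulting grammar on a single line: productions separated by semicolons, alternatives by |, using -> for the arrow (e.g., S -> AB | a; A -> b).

Nullable: {D}; after ε-elimination: S -> W | c | DW; D -> c | iW; W -> c | ic | icD.
After unit-elimination: S -> c | DW | ic | icD; D -> c | iW; W -> c | ic | icD.
TERM: introduce B -> c, A -> i and substitute in every rule of length ≥2.
BIN: S -> ABD becomes S -> AC, C -> BD; W -> ABD becomes W -> AE, E -> BD.

S -> c | AB | AC | DW; A -> i; B -> c; C -> BD; D -> c | AW; E -> BD; W -> c | AB | AE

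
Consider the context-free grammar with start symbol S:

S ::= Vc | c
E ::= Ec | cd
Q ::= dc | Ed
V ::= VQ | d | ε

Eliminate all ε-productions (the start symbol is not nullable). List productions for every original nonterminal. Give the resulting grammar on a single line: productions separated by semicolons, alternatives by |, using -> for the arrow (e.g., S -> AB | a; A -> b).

Nullable set: {V}.
S -> Vc: V nullable, giving Vc | c.
Drop V -> ε.
V -> VQ: V nullable, giving Q | VQ.
Unchanged (no nullable symbols): S -> c; E -> Ec; E -> cd; Q -> Ed; Q -> dc; V -> d.

S -> c | Vc; E -> Ec | cd; Q -> Ed | dc; V -> Q | d | VQ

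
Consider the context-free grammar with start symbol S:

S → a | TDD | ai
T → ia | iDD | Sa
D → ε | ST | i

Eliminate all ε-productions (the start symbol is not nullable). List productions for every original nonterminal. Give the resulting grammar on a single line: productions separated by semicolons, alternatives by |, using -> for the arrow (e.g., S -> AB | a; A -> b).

Nullable set: {D}.
S -> TDD: D, D nullable, giving T | TD | TDD.
Drop D -> ε.
T -> iDD: D, D nullable, giving i | iD | iDD.
Unchanged (no nullable symbols): S -> a; S -> ai; D -> ST; D -> i; T -> Sa; T -> ia.

S -> T | a | TD | ai | TDD; D -> i | ST; T -> i | Sa | iD | ia | iDD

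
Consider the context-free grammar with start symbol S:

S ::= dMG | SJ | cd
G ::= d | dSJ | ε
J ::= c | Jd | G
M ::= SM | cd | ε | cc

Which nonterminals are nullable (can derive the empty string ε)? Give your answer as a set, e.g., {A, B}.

Directly nullable (have an ε-rule): {G, M}.
J is nullable via J -> G (every symbol on the right is already known nullable).
Not nullable: S — each has a terminal in every rule's right-hand side or depends on a non-nullable symbol.

{G, J, M}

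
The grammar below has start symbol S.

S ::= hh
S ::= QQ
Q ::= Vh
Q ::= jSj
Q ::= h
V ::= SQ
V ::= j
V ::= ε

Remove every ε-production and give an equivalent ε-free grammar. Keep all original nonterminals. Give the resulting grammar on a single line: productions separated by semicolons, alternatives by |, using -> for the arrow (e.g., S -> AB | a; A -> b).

S -> QQ | hh; Q -> h | Vh | jSj; V -> j | SQ

Nullable set: {V}.
Q -> Vh: V nullable, giving Vh | h.
Drop V -> ε.
Unchanged (no nullable symbols): S -> QQ; S -> hh; Q -> h; Q -> jSj; V -> SQ; V -> j.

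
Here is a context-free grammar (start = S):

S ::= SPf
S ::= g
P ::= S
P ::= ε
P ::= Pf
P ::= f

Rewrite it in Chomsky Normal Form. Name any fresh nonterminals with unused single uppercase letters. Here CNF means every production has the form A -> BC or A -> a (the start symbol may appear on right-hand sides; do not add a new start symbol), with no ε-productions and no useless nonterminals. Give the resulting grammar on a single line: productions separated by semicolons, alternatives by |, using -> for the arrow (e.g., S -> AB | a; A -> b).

Nullable: {P}; after ε-elimination: S -> g | Sf | SPf; P -> S | f | Pf.
After unit-elimination: S -> g | Sf | SPf; P -> f | g | Pf | Sf | SPf.
TERM: introduce A -> f and substitute in every rule of length ≥2.
BIN: P -> SPA becomes P -> SB, B -> PA; S -> SPA becomes S -> SC, C -> PA.

S -> g | SA | SC; A -> f; B -> PA; C -> PA; P -> f | g | PA | SA | SB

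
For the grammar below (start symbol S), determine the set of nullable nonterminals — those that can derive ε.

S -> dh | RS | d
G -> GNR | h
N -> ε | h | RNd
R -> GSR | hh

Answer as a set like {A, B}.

{N}

Directly nullable (have an ε-rule): {N}.
Not nullable: G, R, S — each has a terminal in every rule's right-hand side or depends on a non-nullable symbol.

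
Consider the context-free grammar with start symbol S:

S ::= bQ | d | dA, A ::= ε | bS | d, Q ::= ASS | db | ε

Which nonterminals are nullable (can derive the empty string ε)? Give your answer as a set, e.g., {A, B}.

Directly nullable (have an ε-rule): {A, Q}.
Not nullable: S — each has a terminal in every rule's right-hand side or depends on a non-nullable symbol.

{A, Q}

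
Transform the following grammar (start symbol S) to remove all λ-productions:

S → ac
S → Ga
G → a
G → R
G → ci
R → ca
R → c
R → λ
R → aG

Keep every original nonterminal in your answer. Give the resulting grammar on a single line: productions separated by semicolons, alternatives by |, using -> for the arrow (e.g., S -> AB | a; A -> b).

S -> a | Ga | ac; G -> R | a | ci; R -> a | c | aG | ca

Nullable set: {G, R}.
S -> Ga: G nullable, giving Ga | a.
G -> R: R nullable, giving R.
Drop R -> λ.
R -> aG: G nullable, giving a | aG.
Unchanged (no nullable symbols): S -> ac; G -> a; G -> ci; R -> c; R -> ca.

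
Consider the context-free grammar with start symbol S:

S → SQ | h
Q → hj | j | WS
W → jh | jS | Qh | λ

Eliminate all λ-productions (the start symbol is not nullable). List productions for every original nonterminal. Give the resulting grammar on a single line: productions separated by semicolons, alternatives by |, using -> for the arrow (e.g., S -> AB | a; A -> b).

S -> h | SQ; Q -> S | j | WS | hj; W -> Qh | jS | jh

Nullable set: {W}.
Q -> WS: W nullable, giving S | WS.
Drop W -> λ.
Unchanged (no nullable symbols): S -> SQ; S -> h; Q -> hj; Q -> j; W -> Qh; W -> jS; W -> jh.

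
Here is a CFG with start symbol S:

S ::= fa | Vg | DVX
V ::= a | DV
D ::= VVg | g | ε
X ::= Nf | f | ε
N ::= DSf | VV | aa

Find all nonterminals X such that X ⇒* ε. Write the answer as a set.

Directly nullable (have an ε-rule): {D, X}.
Not nullable: N, S, V — each has a terminal in every rule's right-hand side or depends on a non-nullable symbol.

{D, X}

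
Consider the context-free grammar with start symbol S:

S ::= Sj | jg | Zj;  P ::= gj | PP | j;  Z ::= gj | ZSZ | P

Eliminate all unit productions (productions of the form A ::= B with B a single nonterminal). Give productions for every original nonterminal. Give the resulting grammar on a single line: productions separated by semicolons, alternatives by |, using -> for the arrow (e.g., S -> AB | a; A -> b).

Unit productions: Z->P.
Unit pairs (A ⇒* B via units): (Z,P).
S: inherits non-unit rules of {S} → Sj | Zj | jg.
P: inherits non-unit rules of {P} → PP | gj | j.
Z: inherits non-unit rules of {P, Z} → PP | ZSZ | gj | j.

S -> Sj | Zj | jg; P -> j | PP | gj; Z -> j | PP | gj | ZSZ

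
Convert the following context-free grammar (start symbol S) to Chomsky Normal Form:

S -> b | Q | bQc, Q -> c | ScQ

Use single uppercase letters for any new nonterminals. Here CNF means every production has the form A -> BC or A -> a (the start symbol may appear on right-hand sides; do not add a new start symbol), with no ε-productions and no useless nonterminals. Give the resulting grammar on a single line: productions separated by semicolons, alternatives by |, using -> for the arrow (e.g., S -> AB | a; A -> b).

No ε-productions.
After unit-elimination: S -> b | c | ScQ | bQc; Q -> c | ScQ.
TERM: introduce B -> b, A -> c and substitute in every rule of length ≥2.
BIN: Q -> SAQ becomes Q -> SC, C -> AQ; S -> BQA becomes S -> BD, D -> QA; S -> SAQ becomes S -> SE, E -> AQ.

S -> b | c | BD | SE; A -> c; B -> b; C -> AQ; D -> QA; E -> AQ; Q -> c | SC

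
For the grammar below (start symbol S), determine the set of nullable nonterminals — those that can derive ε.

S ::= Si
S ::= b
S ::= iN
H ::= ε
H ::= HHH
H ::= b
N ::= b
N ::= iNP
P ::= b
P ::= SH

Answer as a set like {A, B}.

Directly nullable (have an ε-rule): {H}.
Not nullable: N, P, S — each has a terminal in every rule's right-hand side or depends on a non-nullable symbol.

{H}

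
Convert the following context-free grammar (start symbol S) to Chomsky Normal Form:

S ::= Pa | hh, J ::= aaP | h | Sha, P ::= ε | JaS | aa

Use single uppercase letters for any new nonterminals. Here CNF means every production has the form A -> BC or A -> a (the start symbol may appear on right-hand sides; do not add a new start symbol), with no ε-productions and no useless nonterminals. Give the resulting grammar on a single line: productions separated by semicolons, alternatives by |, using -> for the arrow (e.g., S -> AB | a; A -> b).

S -> a | AA | PB; A -> h; B -> a; C -> BP; D -> AB; E -> BS; J -> h | BB | BC | SD; P -> BB | JE

Nullable: {P}; after ε-elimination: S -> a | Pa | hh; J -> h | aa | Sha | aaP; P -> aa | JaS.
No unit productions to eliminate.
TERM: introduce B -> a, A -> h and substitute in every rule of length ≥2.
BIN: J -> BBP becomes J -> BC, C -> BP; J -> SAB becomes J -> SD, D -> AB; P -> JBS becomes P -> JE, E -> BS.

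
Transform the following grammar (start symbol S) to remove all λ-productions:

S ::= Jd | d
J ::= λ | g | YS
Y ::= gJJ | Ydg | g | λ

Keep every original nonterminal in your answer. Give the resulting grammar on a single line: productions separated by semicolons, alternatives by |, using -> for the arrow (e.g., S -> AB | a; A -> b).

Nullable set: {J, Y}.
S -> Jd: J nullable, giving Jd | d.
Drop J -> λ.
J -> YS: Y nullable, giving S | YS.
Drop Y -> λ.
Y -> Ydg: Y nullable, giving Ydg | dg.
Y -> gJJ: J, J nullable, giving g | gJ | gJJ.
Unchanged (no nullable symbols): S -> d; J -> g; Y -> g.

S -> d | Jd; J -> S | g | YS; Y -> g | dg | gJ | Ydg | gJJ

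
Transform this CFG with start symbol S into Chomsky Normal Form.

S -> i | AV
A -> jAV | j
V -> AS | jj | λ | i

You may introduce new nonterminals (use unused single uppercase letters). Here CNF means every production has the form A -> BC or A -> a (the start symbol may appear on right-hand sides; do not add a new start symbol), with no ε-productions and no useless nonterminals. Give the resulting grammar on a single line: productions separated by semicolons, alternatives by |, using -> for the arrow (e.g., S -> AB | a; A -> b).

Nullable: {V}; after ε-elimination: S -> A | i | AV; A -> j | jA | jAV; V -> i | AS | jj.
After unit-elimination: S -> i | j | AV | jA | jAV; A -> j | jA | jAV; V -> i | AS | jj.
TERM: introduce B -> j and substitute in every rule of length ≥2.
BIN: A -> BAV becomes A -> BC, C -> AV; S -> BAV becomes S -> BD, D -> AV.

S -> i | j | AV | BA | BD; A -> j | BA | BC; B -> j; C -> AV; D -> AV; V -> i | AS | BB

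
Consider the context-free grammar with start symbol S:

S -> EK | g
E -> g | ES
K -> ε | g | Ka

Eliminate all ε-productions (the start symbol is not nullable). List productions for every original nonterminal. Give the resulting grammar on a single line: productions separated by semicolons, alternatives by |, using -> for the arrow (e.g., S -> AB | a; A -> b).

S -> E | g | EK; E -> g | ES; K -> a | g | Ka

Nullable set: {K}.
S -> EK: K nullable, giving E | EK.
Drop K -> ε.
K -> Ka: K nullable, giving Ka | a.
Unchanged (no nullable symbols): S -> g; E -> ES; E -> g; K -> g.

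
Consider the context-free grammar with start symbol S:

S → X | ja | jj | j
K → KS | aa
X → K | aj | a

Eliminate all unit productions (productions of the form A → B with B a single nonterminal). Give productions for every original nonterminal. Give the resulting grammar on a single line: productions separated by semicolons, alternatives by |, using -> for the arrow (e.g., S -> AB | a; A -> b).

Unit productions: S->X, X->K.
Unit pairs (A ⇒* B via units): (S,K), (S,X), (X,K).
S: inherits non-unit rules of {K, S, X} → KS | a | aa | aj | j | ja | jj.
K: inherits non-unit rules of {K} → KS | aa.
X: inherits non-unit rules of {K, X} → KS | a | aa | aj.

S -> a | j | KS | aa | aj | ja | jj; K -> KS | aa; X -> a | KS | aa | aj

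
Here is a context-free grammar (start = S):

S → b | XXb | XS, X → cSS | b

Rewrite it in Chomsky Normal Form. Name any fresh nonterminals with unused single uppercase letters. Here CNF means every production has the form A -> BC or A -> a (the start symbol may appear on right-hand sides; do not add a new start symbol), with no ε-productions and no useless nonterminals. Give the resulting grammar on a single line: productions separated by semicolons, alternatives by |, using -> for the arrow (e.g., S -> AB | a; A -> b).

No ε-productions.
No unit productions to eliminate.
TERM: introduce A -> b, B -> c and substitute in every rule of length ≥2.
BIN: S -> XXA becomes S -> XC, C -> XA; X -> BSS becomes X -> BD, D -> SS.

S -> b | XC | XS; A -> b; B -> c; C -> XA; D -> SS; X -> b | BD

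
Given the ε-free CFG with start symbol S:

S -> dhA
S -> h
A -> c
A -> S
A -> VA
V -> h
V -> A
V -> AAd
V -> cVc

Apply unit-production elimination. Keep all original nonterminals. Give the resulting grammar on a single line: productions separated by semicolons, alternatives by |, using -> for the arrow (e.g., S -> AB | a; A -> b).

Unit productions: A->S, V->A.
Unit pairs (A ⇒* B via units): (A,S), (V,A), (V,S).
S: inherits non-unit rules of {S} → dhA | h.
A: inherits non-unit rules of {A, S} → VA | c | dhA | h.
V: inherits non-unit rules of {A, S, V} → AAd | VA | c | cVc | dhA | h.

S -> h | dhA; A -> c | h | VA | dhA; V -> c | h | VA | AAd | cVc | dhA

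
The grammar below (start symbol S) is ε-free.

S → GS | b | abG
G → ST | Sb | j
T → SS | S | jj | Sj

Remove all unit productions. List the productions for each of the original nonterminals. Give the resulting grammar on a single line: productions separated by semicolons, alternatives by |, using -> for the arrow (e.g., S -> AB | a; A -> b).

S -> b | GS | abG; G -> j | ST | Sb; T -> b | GS | SS | Sj | jj | abG

Unit productions: T->S.
Unit pairs (A ⇒* B via units): (T,S).
S: inherits non-unit rules of {S} → GS | abG | b.
G: inherits non-unit rules of {G} → ST | Sb | j.
T: inherits non-unit rules of {S, T} → GS | SS | Sj | abG | b | jj.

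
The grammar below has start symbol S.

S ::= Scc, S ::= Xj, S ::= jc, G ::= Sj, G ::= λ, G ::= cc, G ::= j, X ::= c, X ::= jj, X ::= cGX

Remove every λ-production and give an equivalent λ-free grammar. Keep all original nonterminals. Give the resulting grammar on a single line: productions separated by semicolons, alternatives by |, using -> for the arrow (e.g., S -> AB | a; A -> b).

Nullable set: {G}.
Drop G -> λ.
X -> cGX: G nullable, giving cGX | cX.
Unchanged (no nullable symbols): S -> Scc; S -> Xj; S -> jc; G -> Sj; G -> cc; G -> j; X -> c; X -> jj.

S -> Xj | jc | Scc; G -> j | Sj | cc; X -> c | cX | jj | cGX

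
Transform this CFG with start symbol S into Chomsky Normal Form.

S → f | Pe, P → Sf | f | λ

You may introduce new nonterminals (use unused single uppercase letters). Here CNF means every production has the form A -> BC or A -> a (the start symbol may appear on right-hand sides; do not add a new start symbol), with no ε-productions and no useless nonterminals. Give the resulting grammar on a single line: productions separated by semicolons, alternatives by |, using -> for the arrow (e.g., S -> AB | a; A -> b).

S -> e | f | PB; A -> f; B -> e; P -> f | SA

Nullable: {P}; after ε-elimination: S -> e | f | Pe; P -> f | Sf.
No unit productions to eliminate.
TERM: introduce B -> e, A -> f and substitute in every rule of length ≥2.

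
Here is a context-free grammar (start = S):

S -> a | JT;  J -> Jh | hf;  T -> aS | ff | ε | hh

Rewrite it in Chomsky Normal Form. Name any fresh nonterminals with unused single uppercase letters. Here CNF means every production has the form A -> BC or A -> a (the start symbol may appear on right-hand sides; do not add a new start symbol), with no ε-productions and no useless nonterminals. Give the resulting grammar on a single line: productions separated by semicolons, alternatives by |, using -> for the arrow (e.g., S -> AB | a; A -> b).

S -> a | AB | JA | JT; A -> h; B -> f; C -> a; J -> AB | JA; T -> AA | BB | CS

Nullable: {T}; after ε-elimination: S -> J | a | JT; J -> Jh | hf; T -> aS | ff | hh.
After unit-elimination: S -> a | JT | Jh | hf; J -> Jh | hf; T -> aS | ff | hh.
TERM: introduce C -> a, B -> f, A -> h and substitute in every rule of length ≥2.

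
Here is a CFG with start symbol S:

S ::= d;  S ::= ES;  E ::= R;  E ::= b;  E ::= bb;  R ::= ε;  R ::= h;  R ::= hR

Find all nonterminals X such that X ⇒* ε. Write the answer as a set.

{E, R}

Directly nullable (have an ε-rule): {R}.
E is nullable via E -> R (every symbol on the right is already known nullable).
Not nullable: S — each has a terminal in every rule's right-hand side or depends on a non-nullable symbol.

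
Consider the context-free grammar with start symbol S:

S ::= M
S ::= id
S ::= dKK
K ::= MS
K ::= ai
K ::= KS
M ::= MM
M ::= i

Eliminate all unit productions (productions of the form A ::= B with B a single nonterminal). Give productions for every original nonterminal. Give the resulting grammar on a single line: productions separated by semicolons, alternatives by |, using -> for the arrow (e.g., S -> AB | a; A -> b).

Unit productions: S->M.
Unit pairs (A ⇒* B via units): (S,M).
S: inherits non-unit rules of {M, S} → MM | dKK | i | id.
K: inherits non-unit rules of {K} → KS | MS | ai.
M: inherits non-unit rules of {M} → MM | i.

S -> i | MM | id | dKK; K -> KS | MS | ai; M -> i | MM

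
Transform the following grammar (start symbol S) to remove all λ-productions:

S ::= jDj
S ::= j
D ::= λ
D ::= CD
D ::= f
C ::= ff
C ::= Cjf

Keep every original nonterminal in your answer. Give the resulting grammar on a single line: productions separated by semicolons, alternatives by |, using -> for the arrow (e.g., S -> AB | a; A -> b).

Nullable set: {D}.
S -> jDj: D nullable, giving jDj | jj.
Drop D -> λ.
D -> CD: D nullable, giving C | CD.
Unchanged (no nullable symbols): S -> j; C -> Cjf; C -> ff; D -> f.

S -> j | jj | jDj; C -> ff | Cjf; D -> C | f | CD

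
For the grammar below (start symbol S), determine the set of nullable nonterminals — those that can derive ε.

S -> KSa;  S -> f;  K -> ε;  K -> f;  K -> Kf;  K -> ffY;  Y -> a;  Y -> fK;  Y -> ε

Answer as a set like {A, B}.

Directly nullable (have an ε-rule): {K, Y}.
Not nullable: S — each has a terminal in every rule's right-hand side or depends on a non-nullable symbol.

{K, Y}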